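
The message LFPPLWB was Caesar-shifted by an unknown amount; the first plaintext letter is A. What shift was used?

From the crib: L(11)−A(0)=11, so the shift is 11.

11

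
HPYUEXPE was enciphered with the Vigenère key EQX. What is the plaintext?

DZBQOALO

Repeat the key across the ciphertext: EQXEQXEQ
H(7)−E(4): 3 → D
P(15)−Q(16): -1≡25 → Z
Y(24)−X(23): 1 → B
U(20)−E(4): 16 → Q
E(4)−Q(16): -12≡14 → O
X(23)−X(23): 0 → A
P(15)−E(4): 11 → L
E(4)−Q(16): -12≡14 → O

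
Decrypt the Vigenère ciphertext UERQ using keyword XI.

XWUI

Repeat the key across the ciphertext: XIXI
U(20)−X(23): -3≡23 → X
E(4)−I(8): -4≡22 → W
R(17)−X(23): -6≡20 → U
Q(16)−I(8): 8 → I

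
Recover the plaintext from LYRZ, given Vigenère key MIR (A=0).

ZQAN

Repeat the key across the ciphertext: MIRM
L(11)−M(12): -1≡25 → Z
Y(24)−I(8): 16 → Q
R(17)−R(17): 0 → A
Z(25)−M(12): 13 → N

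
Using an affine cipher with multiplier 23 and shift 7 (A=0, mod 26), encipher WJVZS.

TGWKF

W(22): 23·22+7=513≡19 → T
J(9): 23·9+7=214≡6 → G
V(21): 23·21+7=490≡22 → W
Z(25): 23·25+7=582≡10 → K
S(18): 23·18+7=421≡5 → F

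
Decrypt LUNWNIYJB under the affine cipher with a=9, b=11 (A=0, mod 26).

The inverse of 9 mod 26 is 3, since 9·3=27≡1. Apply D(y)=3·(y−11) mod 26:
L(11): 3·(11−11)=0 → A
U(20): 3·(20−11)=27≡1 → B
N(13): 3·(13−11)=6 → G
W(22): 3·(22−11)=33≡7 → H
N(13): 3·(13−11)=6 → G
I(8): 3·(8−11)=-9≡17 → R
Y(24): 3·(24−11)=39≡13 → N
J(9): 3·(9−11)=-6≡20 → U
B(1): 3·(1−11)=-30≡22 → W

ABGHGRNUW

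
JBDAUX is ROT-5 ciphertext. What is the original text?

EWYVPS

J(9): 9−5=4 → E
B(1): 1−5=-4≡22 → W
D(3): 3−5=-2≡24 → Y
A(0): 0−5=-5≡21 → V
U(20): 20−5=15 → P
X(23): 23−5=18 → S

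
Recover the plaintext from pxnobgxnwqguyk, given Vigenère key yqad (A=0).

Repeat the key across the ciphertext: yqadyqadyqadyq
p(15)−y(24): -9≡17 → r
x(23)−q(16): 7 → h
n(13)−a(0): 13 → n
o(14)−d(3): 11 → l
b(1)−y(24): -23≡3 → d
g(6)−q(16): -10≡16 → q
x(23)−a(0): 23 → x
n(13)−d(3): 10 → k
w(22)−y(24): -2≡24 → y
q(16)−q(16): 0 → a
g(6)−a(0): 6 → g
u(20)−d(3): 17 → r
y(24)−y(24): 0 → a
k(10)−q(16): -6≡20 → u

rhnldqxkyagrau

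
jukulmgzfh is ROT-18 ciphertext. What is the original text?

j(9): 9−18=-9≡17 → r
u(20): 20−18=2 → c
k(10): 10−18=-8≡18 → s
u(20): 20−18=2 → c
l(11): 11−18=-7≡19 → t
m(12): 12−18=-6≡20 → u
g(6): 6−18=-12≡14 → o
z(25): 25−18=7 → h
f(5): 5−18=-13≡13 → n
h(7): 7−18=-11≡15 → p

rcsctuohnp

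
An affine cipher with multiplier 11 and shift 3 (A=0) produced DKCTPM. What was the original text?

ADHSUP

The inverse of 11 mod 26 is 19, since 11·19=209≡1. Apply D(y)=19·(y−3) mod 26:
D(3): 19·(3−3)=0 → A
K(10): 19·(10−3)=133≡3 → D
C(2): 19·(2−3)=-19≡7 → H
T(19): 19·(19−3)=304≡18 → S
P(15): 19·(15−3)=228≡20 → U
M(12): 19·(12−3)=171≡15 → P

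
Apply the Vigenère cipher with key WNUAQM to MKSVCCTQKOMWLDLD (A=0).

IXMVSOPDEOCIHQFD

Repeat the key across the message: WNUAQMWNUAQMWNUA
M(12)+W(22): 34≡8 → I
K(10)+N(13): 23 → X
S(18)+U(20): 38≡12 → M
V(21)+A(0): 21 → V
C(2)+Q(16): 18 → S
C(2)+M(12): 14 → O
T(19)+W(22): 41≡15 → P
Q(16)+N(13): 29≡3 → D
K(10)+U(20): 30≡4 → E
O(14)+A(0): 14 → O
M(12)+Q(16): 28≡2 → C
W(22)+M(12): 34≡8 → I
L(11)+W(22): 33≡7 → H
D(3)+N(13): 16 → Q
L(11)+U(20): 31≡5 → F
D(3)+A(0): 3 → D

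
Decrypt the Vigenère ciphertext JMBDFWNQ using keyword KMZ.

Repeat the key across the ciphertext: KMZKMZKM
J(9)−K(10): -1≡25 → Z
M(12)−M(12): 0 → A
B(1)−Z(25): -24≡2 → C
D(3)−K(10): -7≡19 → T
F(5)−M(12): -7≡19 → T
W(22)−Z(25): -3≡23 → X
N(13)−K(10): 3 → D
Q(16)−M(12): 4 → E

ZACTTXDE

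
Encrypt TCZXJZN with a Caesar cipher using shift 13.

T(19): 19+13=32≡6 → G
C(2): 2+13=15 → P
Z(25): 25+13=38≡12 → M
X(23): 23+13=36≡10 → K
J(9): 9+13=22 → W
Z(25): 25+13=38≡12 → M
N(13): 13+13=26≡0 → A

GPMKWMA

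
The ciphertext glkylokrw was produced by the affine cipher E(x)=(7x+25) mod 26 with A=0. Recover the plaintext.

The inverse of 7 mod 26 is 15, since 7·15=105≡1. Apply D(y)=15·(y−25) mod 26:
g(6): 15·(6−25)=-285≡1 → b
l(11): 15·(11−25)=-210≡24 → y
k(10): 15·(10−25)=-225≡9 → j
y(24): 15·(24−25)=-15≡11 → l
l(11): 15·(11−25)=-210≡24 → y
o(14): 15·(14−25)=-165≡17 → r
k(10): 15·(10−25)=-225≡9 → j
r(17): 15·(17−25)=-120≡10 → k
w(22): 15·(22−25)=-45≡7 → h

byjlyrjkh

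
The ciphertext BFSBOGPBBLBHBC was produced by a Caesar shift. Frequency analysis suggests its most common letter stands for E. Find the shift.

The most frequent ciphertext letter is B (appears 6 times).
B is position 1; E is position 4.
Shift = -3≡23.

23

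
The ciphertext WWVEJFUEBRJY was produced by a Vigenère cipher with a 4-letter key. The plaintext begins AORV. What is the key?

Subtract each crib letter from the matching ciphertext letter (mod 26):
W(22)−A(0)=22 → W
W(22)−O(14)=8 → I
V(21)−R(17)=4 → E
E(4)−V(21)=-17≡9 → J

WIEJ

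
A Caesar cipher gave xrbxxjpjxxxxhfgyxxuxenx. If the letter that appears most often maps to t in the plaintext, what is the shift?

The most frequent ciphertext letter is x (appears 11 times).
x is position 23; t is position 19.
Shift = 4.

4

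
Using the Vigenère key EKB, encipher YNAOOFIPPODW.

Repeat the key across the message: EKBEKBEKBEKB
Y(24)+E(4): 28≡2 → C
N(13)+K(10): 23 → X
A(0)+B(1): 1 → B
O(14)+E(4): 18 → S
O(14)+K(10): 24 → Y
F(5)+B(1): 6 → G
I(8)+E(4): 12 → M
P(15)+K(10): 25 → Z
P(15)+B(1): 16 → Q
O(14)+E(4): 18 → S
D(3)+K(10): 13 → N
W(22)+B(1): 23 → X

CXBSYGMZQSNX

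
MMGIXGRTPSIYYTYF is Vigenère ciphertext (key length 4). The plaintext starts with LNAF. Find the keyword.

Subtract each crib letter from the matching ciphertext letter (mod 26):
M(12)−L(11)=1 → B
M(12)−N(13)=-1≡25 → Z
G(6)−A(0)=6 → G
I(8)−F(5)=3 → D

BZGD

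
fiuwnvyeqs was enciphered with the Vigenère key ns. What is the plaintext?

sqheadlmda

Repeat the key across the ciphertext: nsnsnsnsns
f(5)−n(13): -8≡18 → s
i(8)−s(18): -10≡16 → q
u(20)−n(13): 7 → h
w(22)−s(18): 4 → e
n(13)−n(13): 0 → a
v(21)−s(18): 3 → d
y(24)−n(13): 11 → l
e(4)−s(18): -14≡12 → m
q(16)−n(13): 3 → d
s(18)−s(18): 0 → a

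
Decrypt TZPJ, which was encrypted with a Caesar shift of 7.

T(19): 19−7=12 → M
Z(25): 25−7=18 → S
P(15): 15−7=8 → I
J(9): 9−7=2 → C

MSIC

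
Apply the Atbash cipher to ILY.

I(8) → R(17)
L(11) → O(14)
Y(24) → B(1)

ROB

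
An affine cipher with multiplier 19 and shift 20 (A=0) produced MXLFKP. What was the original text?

The inverse of 19 mod 26 is 11, since 19·11=209≡1. Apply D(y)=11·(y−20) mod 26:
M(12): 11·(12−20)=-88≡16 → Q
X(23): 11·(23−20)=33≡7 → H
L(11): 11·(11−20)=-99≡5 → F
F(5): 11·(5−20)=-165≡17 → R
K(10): 11·(10−20)=-110≡20 → U
P(15): 11·(15−20)=-55≡23 → X

QHFRUX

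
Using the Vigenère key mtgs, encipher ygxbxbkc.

Repeat the key across the message: mtgsmtgs
y(24)+m(12): 36≡10 → k
g(6)+t(19): 25 → z
x(23)+g(6): 29≡3 → d
b(1)+s(18): 19 → t
x(23)+m(12): 35≡9 → j
b(1)+t(19): 20 → u
k(10)+g(6): 16 → q
c(2)+s(18): 20 → u

kzdtjuqu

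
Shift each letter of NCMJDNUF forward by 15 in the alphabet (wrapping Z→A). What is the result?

N(13): 13+15=28≡2 → C
C(2): 2+15=17 → R
M(12): 12+15=27≡1 → B
J(9): 9+15=24 → Y
D(3): 3+15=18 → S
N(13): 13+15=28≡2 → C
U(20): 20+15=35≡9 → J
F(5): 5+15=20 → U

CRBYSCJU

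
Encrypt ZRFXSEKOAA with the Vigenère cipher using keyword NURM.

MLWJFYBANU

Repeat the key across the message: NURMNURMNU
Z(25)+N(13): 38≡12 → M
R(17)+U(20): 37≡11 → L
F(5)+R(17): 22 → W
X(23)+M(12): 35≡9 → J
S(18)+N(13): 31≡5 → F
E(4)+U(20): 24 → Y
K(10)+R(17): 27≡1 → B
O(14)+M(12): 26≡0 → A
A(0)+N(13): 13 → N
A(0)+U(20): 20 → U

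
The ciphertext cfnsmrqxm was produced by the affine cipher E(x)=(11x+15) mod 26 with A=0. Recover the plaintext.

The inverse of 11 mod 26 is 19, since 11·19=209≡1. Apply D(y)=19·(y−15) mod 26:
c(2): 19·(2−15)=-247≡13 → n
f(5): 19·(5−15)=-190≡18 → s
n(13): 19·(13−15)=-38≡14 → o
s(18): 19·(18−15)=57≡5 → f
m(12): 19·(12−15)=-57≡21 → v
r(17): 19·(17−15)=38≡12 → m
q(16): 19·(16−15)=19 → t
x(23): 19·(23−15)=152≡22 → w
m(12): 19·(12−15)=-57≡21 → v

nsofvmtwv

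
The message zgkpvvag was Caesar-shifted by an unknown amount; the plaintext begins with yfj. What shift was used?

1

From the crib: z(25)−y(24)=1, so the shift is 1.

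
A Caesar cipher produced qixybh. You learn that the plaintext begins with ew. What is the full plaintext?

ewlmpv

From the crib: q(16)−e(4)=12, so the shift is 12.
Subtract 12 from each ciphertext letter:
q(16): 16−12=4 → e
i(8): 8−12=-4≡22 → w
x(23): 23−12=11 → l
y(24): 24−12=12 → m
b(1): 1−12=-11≡15 → p
h(7): 7−12=-5≡21 → v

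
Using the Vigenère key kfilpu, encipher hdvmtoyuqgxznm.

ridxiiizyrmtxr

Repeat the key across the message: kfilpukfilpukf
h(7)+k(10): 17 → r
d(3)+f(5): 8 → i
v(21)+i(8): 29≡3 → d
m(12)+l(11): 23 → x
t(19)+p(15): 34≡8 → i
o(14)+u(20): 34≡8 → i
y(24)+k(10): 34≡8 → i
u(20)+f(5): 25 → z
q(16)+i(8): 24 → y
g(6)+l(11): 17 → r
x(23)+p(15): 38≡12 → m
z(25)+u(20): 45≡19 → t
n(13)+k(10): 23 → x
m(12)+f(5): 17 → r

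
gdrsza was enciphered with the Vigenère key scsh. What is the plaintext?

obzlhy

Repeat the key across the ciphertext: scshsc
g(6)−s(18): -12≡14 → o
d(3)−c(2): 1 → b
r(17)−s(18): -1≡25 → z
s(18)−h(7): 11 → l
z(25)−s(18): 7 → h
a(0)−c(2): -2≡24 → y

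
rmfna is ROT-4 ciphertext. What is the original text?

r(17): 17−4=13 → n
m(12): 12−4=8 → i
f(5): 5−4=1 → b
n(13): 13−4=9 → j
a(0): 0−4=-4≡22 → w

nibjw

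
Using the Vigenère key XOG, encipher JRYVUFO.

Repeat the key across the message: XOGXOGX
J(9)+X(23): 32≡6 → G
R(17)+O(14): 31≡5 → F
Y(24)+G(6): 30≡4 → E
V(21)+X(23): 44≡18 → S
U(20)+O(14): 34≡8 → I
F(5)+G(6): 11 → L
O(14)+X(23): 37≡11 → L

GFESILL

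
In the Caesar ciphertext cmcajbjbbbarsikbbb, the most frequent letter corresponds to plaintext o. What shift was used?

The most frequent ciphertext letter is b (appears 7 times).
b is position 1; o is position 14.
Shift = -13≡13.

13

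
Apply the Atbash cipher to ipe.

i(8) → r(17)
p(15) → k(10)
e(4) → v(21)

rkv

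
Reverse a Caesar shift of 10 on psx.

fin

p(15): 15−10=5 → f
s(18): 18−10=8 → i
x(23): 23−10=13 → n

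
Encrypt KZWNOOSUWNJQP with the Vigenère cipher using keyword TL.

DKPYHZLFPYCBI

Repeat the key across the message: TLTLTLTLTLTLT
K(10)+T(19): 29≡3 → D
Z(25)+L(11): 36≡10 → K
W(22)+T(19): 41≡15 → P
N(13)+L(11): 24 → Y
O(14)+T(19): 33≡7 → H
O(14)+L(11): 25 → Z
S(18)+T(19): 37≡11 → L
U(20)+L(11): 31≡5 → F
W(22)+T(19): 41≡15 → P
N(13)+L(11): 24 → Y
J(9)+T(19): 28≡2 → C
Q(16)+L(11): 27≡1 → B
P(15)+T(19): 34≡8 → I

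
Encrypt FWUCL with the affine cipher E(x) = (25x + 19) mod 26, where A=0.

OXZRI

F(5): 25·5+19=144≡14 → O
W(22): 25·22+19=569≡23 → X
U(20): 25·20+19=519≡25 → Z
C(2): 25·2+19=69≡17 → R
L(11): 25·11+19=294≡8 → I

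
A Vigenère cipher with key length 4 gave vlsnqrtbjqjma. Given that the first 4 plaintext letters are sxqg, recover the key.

Subtract each crib letter from the matching ciphertext letter (mod 26):
v(21)−s(18)=3 → d
l(11)−x(23)=-12≡14 → o
s(18)−q(16)=2 → c
n(13)−g(6)=7 → h

doch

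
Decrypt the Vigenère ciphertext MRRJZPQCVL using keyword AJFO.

Repeat the key across the ciphertext: AJFOAJFOAJ
M(12)−A(0): 12 → M
R(17)−J(9): 8 → I
R(17)−F(5): 12 → M
J(9)−O(14): -5≡21 → V
Z(25)−A(0): 25 → Z
P(15)−J(9): 6 → G
Q(16)−F(5): 11 → L
C(2)−O(14): -12≡14 → O
V(21)−A(0): 21 → V
L(11)−J(9): 2 → C

MIMVZGLOVC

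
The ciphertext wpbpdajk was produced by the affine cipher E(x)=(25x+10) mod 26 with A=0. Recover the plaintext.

ovjvhkba

The inverse of 25 mod 26 is 25, since 25·25=625≡1. Apply D(y)=25·(y−10) mod 26:
w(22): 25·(22−10)=300≡14 → o
p(15): 25·(15−10)=125≡21 → v
b(1): 25·(1−10)=-225≡9 → j
p(15): 25·(15−10)=125≡21 → v
d(3): 25·(3−10)=-175≡7 → h
a(0): 25·(0−10)=-250≡10 → k
j(9): 25·(9−10)=-25≡1 → b
k(10): 25·(10−10)=0 → a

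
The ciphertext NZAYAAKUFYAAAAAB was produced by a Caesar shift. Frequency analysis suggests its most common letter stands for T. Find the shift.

7

The most frequent ciphertext letter is A (appears 8 times).
A is position 0; T is position 19.
Shift = -19≡7.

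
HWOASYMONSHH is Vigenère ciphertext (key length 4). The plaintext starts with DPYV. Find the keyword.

Subtract each crib letter from the matching ciphertext letter (mod 26):
H(7)−D(3)=4 → E
W(22)−P(15)=7 → H
O(14)−Y(24)=-10≡16 → Q
A(0)−V(21)=-21≡5 → F

EHQF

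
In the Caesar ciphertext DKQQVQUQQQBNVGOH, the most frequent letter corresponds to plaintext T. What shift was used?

23

The most frequent ciphertext letter is Q (appears 6 times).
Q is position 16; T is position 19.
Shift = -3≡23.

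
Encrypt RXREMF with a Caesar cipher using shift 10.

BHBOWP

R(17): 17+10=27≡1 → B
X(23): 23+10=33≡7 → H
R(17): 17+10=27≡1 → B
E(4): 4+10=14 → O
M(12): 12+10=22 → W
F(5): 5+10=15 → P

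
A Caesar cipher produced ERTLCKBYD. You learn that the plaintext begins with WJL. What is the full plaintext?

WJLDUCTQV

From the crib: E(4)−W(22)=-18≡8, so the shift is 8.
Subtract 8 from each ciphertext letter:
E(4): 4−8=-4≡22 → W
R(17): 17−8=9 → J
T(19): 19−8=11 → L
L(11): 11−8=3 → D
C(2): 2−8=-6≡20 → U
K(10): 10−8=2 → C
B(1): 1−8=-7≡19 → T
Y(24): 24−8=16 → Q
D(3): 3−8=-5≡21 → V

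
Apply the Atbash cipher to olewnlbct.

o(14) → l(11)
l(11) → o(14)
e(4) → v(21)
w(22) → d(3)
n(13) → m(12)
l(11) → o(14)
b(1) → y(24)
c(2) → x(23)
t(19) → g(6)

lovdmoyxg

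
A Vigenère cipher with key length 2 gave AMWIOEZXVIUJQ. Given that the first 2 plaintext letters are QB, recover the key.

KL

Subtract each crib letter from the matching ciphertext letter (mod 26):
A(0)−Q(16)=-16≡10 → K
M(12)−B(1)=11 → L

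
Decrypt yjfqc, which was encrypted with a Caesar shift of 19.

y(24): 24−19=5 → f
j(9): 9−19=-10≡16 → q
f(5): 5−19=-14≡12 → m
q(16): 16−19=-3≡23 → x
c(2): 2−19=-17≡9 → j

fqmxj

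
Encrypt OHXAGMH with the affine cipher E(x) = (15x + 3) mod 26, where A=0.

FEKDPBE

O(14): 15·14+3=213≡5 → F
H(7): 15·7+3=108≡4 → E
X(23): 15·23+3=348≡10 → K
A(0): 15·0+3=3 → D
G(6): 15·6+3=93≡15 → P
M(12): 15·12+3=183≡1 → B
H(7): 15·7+3=108≡4 → E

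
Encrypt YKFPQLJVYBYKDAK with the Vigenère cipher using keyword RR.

PBWGHCAMPSPBURB

Repeat the key across the message: RRRRRRRRRRRRRRR
Y(24)+R(17): 41≡15 → P
K(10)+R(17): 27≡1 → B
F(5)+R(17): 22 → W
P(15)+R(17): 32≡6 → G
Q(16)+R(17): 33≡7 → H
L(11)+R(17): 28≡2 → C
J(9)+R(17): 26≡0 → A
V(21)+R(17): 38≡12 → M
Y(24)+R(17): 41≡15 → P
B(1)+R(17): 18 → S
Y(24)+R(17): 41≡15 → P
K(10)+R(17): 27≡1 → B
D(3)+R(17): 20 → U
A(0)+R(17): 17 → R
K(10)+R(17): 27≡1 → B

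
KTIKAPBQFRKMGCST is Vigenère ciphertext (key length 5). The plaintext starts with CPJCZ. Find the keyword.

Subtract each crib letter from the matching ciphertext letter (mod 26):
K(10)−C(2)=8 → I
T(19)−P(15)=4 → E
I(8)−J(9)=-1≡25 → Z
K(10)−C(2)=8 → I
A(0)−Z(25)=-25≡1 → B

IEZIB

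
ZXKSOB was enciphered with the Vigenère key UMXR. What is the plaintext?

Repeat the key across the ciphertext: UMXRUM
Z(25)−U(20): 5 → F
X(23)−M(12): 11 → L
K(10)−X(23): -13≡13 → N
S(18)−R(17): 1 → B
O(14)−U(20): -6≡20 → U
B(1)−M(12): -11≡15 → P

FLNBUP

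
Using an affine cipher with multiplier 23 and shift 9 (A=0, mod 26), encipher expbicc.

xsqgldd

e(4): 23·4+9=101≡23 → x
x(23): 23·23+9=538≡18 → s
p(15): 23·15+9=354≡16 → q
b(1): 23·1+9=32≡6 → g
i(8): 23·8+9=193≡11 → l
c(2): 23·2+9=55≡3 → d
c(2): 23·2+9=55≡3 → d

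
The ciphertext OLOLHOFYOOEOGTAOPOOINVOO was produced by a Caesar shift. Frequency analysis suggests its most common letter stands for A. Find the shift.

The most frequent ciphertext letter is O (appears 11 times).
O is position 14; A is position 0.
Shift = 14.

14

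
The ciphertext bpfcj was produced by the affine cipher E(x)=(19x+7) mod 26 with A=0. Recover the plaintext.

mkexw

The inverse of 19 mod 26 is 11, since 19·11=209≡1. Apply D(y)=11·(y−7) mod 26:
b(1): 11·(1−7)=-66≡12 → m
p(15): 11·(15−7)=88≡10 → k
f(5): 11·(5−7)=-22≡4 → e
c(2): 11·(2−7)=-55≡23 → x
j(9): 11·(9−7)=22 → w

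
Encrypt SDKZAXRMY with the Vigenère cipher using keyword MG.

Repeat the key across the message: MGMGMGMGM
S(18)+M(12): 30≡4 → E
D(3)+G(6): 9 → J
K(10)+M(12): 22 → W
Z(25)+G(6): 31≡5 → F
A(0)+M(12): 12 → M
X(23)+G(6): 29≡3 → D
R(17)+M(12): 29≡3 → D
M(12)+G(6): 18 → S
Y(24)+M(12): 36≡10 → K

EJWFMDDSK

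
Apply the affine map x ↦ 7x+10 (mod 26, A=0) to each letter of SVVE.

GBBM

S(18): 7·18+10=136≡6 → G
V(21): 7·21+10=157≡1 → B
V(21): 7·21+10=157≡1 → B
E(4): 7·4+10=38≡12 → M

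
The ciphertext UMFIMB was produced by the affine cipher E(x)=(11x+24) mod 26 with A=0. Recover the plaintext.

The inverse of 11 mod 26 is 19, since 11·19=209≡1. Apply D(y)=19·(y−24) mod 26:
U(20): 19·(20−24)=-76≡2 → C
M(12): 19·(12−24)=-228≡6 → G
F(5): 19·(5−24)=-361≡3 → D
I(8): 19·(8−24)=-304≡8 → I
M(12): 19·(12−24)=-228≡6 → G
B(1): 19·(1−24)=-437≡5 → F

CGDIGF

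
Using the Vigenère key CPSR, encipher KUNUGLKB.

MJFLIACS

Repeat the key across the message: CPSRCPSR
K(10)+C(2): 12 → M
U(20)+P(15): 35≡9 → J
N(13)+S(18): 31≡5 → F
U(20)+R(17): 37≡11 → L
G(6)+C(2): 8 → I
L(11)+P(15): 26≡0 → A
K(10)+S(18): 28≡2 → C
B(1)+R(17): 18 → S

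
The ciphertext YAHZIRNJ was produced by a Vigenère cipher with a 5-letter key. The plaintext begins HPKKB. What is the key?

Subtract each crib letter from the matching ciphertext letter (mod 26):
Y(24)−H(7)=17 → R
A(0)−P(15)=-15≡11 → L
H(7)−K(10)=-3≡23 → X
Z(25)−K(10)=15 → P
I(8)−B(1)=7 → H

RLXPH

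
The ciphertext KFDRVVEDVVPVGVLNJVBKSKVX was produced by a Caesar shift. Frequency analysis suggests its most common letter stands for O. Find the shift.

The most frequent ciphertext letter is V (appears 8 times).
V is position 21; O is position 14.
Shift = 7.

7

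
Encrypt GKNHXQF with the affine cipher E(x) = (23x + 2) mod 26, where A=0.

KYPHLGN

G(6): 23·6+2=140≡10 → K
K(10): 23·10+2=232≡24 → Y
N(13): 23·13+2=301≡15 → P
H(7): 23·7+2=163≡7 → H
X(23): 23·23+2=531≡11 → L
Q(16): 23·16+2=370≡6 → G
F(5): 23·5+2=117≡13 → N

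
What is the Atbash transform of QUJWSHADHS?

JFQDHSZWSH

Q(16) → J(9)
U(20) → F(5)
J(9) → Q(16)
W(22) → D(3)
S(18) → H(7)
H(7) → S(18)
A(0) → Z(25)
D(3) → W(22)
H(7) → S(18)
S(18) → H(7)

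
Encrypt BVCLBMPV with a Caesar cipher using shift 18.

B(1): 1+18=19 → T
V(21): 21+18=39≡13 → N
C(2): 2+18=20 → U
L(11): 11+18=29≡3 → D
B(1): 1+18=19 → T
M(12): 12+18=30≡4 → E
P(15): 15+18=33≡7 → H
V(21): 21+18=39≡13 → N

TNUDTEHN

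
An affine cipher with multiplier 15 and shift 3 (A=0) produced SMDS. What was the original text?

The inverse of 15 mod 26 is 7, since 15·7=105≡1. Apply D(y)=7·(y−3) mod 26:
S(18): 7·(18−3)=105≡1 → B
M(12): 7·(12−3)=63≡11 → L
D(3): 7·(3−3)=0 → A
S(18): 7·(18−3)=105≡1 → B

BLAB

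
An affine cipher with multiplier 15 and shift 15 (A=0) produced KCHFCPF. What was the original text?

RNWINAI

The inverse of 15 mod 26 is 7, since 15·7=105≡1. Apply D(y)=7·(y−15) mod 26:
K(10): 7·(10−15)=-35≡17 → R
C(2): 7·(2−15)=-91≡13 → N
H(7): 7·(7−15)=-56≡22 → W
F(5): 7·(5−15)=-70≡8 → I
C(2): 7·(2−15)=-91≡13 → N
P(15): 7·(15−15)=0 → A
F(5): 7·(5−15)=-70≡8 → I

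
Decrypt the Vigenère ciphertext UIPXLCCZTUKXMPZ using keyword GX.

OLJAFFWCNXEAGST

Repeat the key across the ciphertext: GXGXGXGXGXGXGXG
U(20)−G(6): 14 → O
I(8)−X(23): -15≡11 → L
P(15)−G(6): 9 → J
X(23)−X(23): 0 → A
L(11)−G(6): 5 → F
C(2)−X(23): -21≡5 → F
C(2)−G(6): -4≡22 → W
Z(25)−X(23): 2 → C
T(19)−G(6): 13 → N
U(20)−X(23): -3≡23 → X
K(10)−G(6): 4 → E
X(23)−X(23): 0 → A
M(12)−G(6): 6 → G
P(15)−X(23): -8≡18 → S
Z(25)−G(6): 19 → T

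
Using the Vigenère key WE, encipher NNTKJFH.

JRPOFJD

Repeat the key across the message: WEWEWEW
N(13)+W(22): 35≡9 → J
N(13)+E(4): 17 → R
T(19)+W(22): 41≡15 → P
K(10)+E(4): 14 → O
J(9)+W(22): 31≡5 → F
F(5)+E(4): 9 → J
H(7)+W(22): 29≡3 → D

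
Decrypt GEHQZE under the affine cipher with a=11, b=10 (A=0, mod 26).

The inverse of 11 mod 26 is 19, since 11·19=209≡1. Apply D(y)=19·(y−10) mod 26:
G(6): 19·(6−10)=-76≡2 → C
E(4): 19·(4−10)=-114≡16 → Q
H(7): 19·(7−10)=-57≡21 → V
Q(16): 19·(16−10)=114≡10 → K
Z(25): 19·(25−10)=285≡25 → Z
E(4): 19·(4−10)=-114≡16 → Q

CQVKZQ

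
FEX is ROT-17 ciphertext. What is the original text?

ONG

F(5): 5−17=-12≡14 → O
E(4): 4−17=-13≡13 → N
X(23): 23−17=6 → G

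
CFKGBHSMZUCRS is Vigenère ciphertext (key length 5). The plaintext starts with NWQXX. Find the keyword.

PJUJE

Subtract each crib letter from the matching ciphertext letter (mod 26):
C(2)−N(13)=-11≡15 → P
F(5)−W(22)=-17≡9 → J
K(10)−Q(16)=-6≡20 → U
G(6)−X(23)=-17≡9 → J
B(1)−X(23)=-22≡4 → E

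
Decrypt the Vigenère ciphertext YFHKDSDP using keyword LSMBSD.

NNVJLPSX

Repeat the key across the ciphertext: LSMBSDLS
Y(24)−L(11): 13 → N
F(5)−S(18): -13≡13 → N
H(7)−M(12): -5≡21 → V
K(10)−B(1): 9 → J
D(3)−S(18): -15≡11 → L
S(18)−D(3): 15 → P
D(3)−L(11): -8≡18 → S
P(15)−S(18): -3≡23 → X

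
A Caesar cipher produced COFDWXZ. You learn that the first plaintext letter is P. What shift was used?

13

From the crib: C(2)−P(15)=-13≡13, so the shift is 13.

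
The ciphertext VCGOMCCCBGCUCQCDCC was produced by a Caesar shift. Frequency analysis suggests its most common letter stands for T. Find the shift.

The most frequent ciphertext letter is C (appears 9 times).
C is position 2; T is position 19.
Shift = -17≡9.

9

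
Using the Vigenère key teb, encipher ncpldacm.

ggqehbvq

Repeat the key across the message: tebtebte
n(13)+t(19): 32≡6 → g
c(2)+e(4): 6 → g
p(15)+b(1): 16 → q
l(11)+t(19): 30≡4 → e
d(3)+e(4): 7 → h
a(0)+b(1): 1 → b
c(2)+t(19): 21 → v
m(12)+e(4): 16 → q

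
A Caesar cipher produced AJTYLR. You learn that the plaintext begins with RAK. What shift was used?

From the crib: A(0)−R(17)=-17≡9, so the shift is 9.

9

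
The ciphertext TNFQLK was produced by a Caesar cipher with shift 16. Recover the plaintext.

T(19): 19−16=3 → D
N(13): 13−16=-3≡23 → X
F(5): 5−16=-11≡15 → P
Q(16): 16−16=0 → A
L(11): 11−16=-5≡21 → V
K(10): 10−16=-6≡20 → U

DXPAVU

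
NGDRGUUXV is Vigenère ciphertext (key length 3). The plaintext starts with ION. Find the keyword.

Subtract each crib letter from the matching ciphertext letter (mod 26):
N(13)−I(8)=5 → F
G(6)−O(14)=-8≡18 → S
D(3)−N(13)=-10≡16 → Q

FSQ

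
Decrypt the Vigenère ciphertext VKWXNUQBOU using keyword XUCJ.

Repeat the key across the ciphertext: XUCJXUCJXU
V(21)−X(23): -2≡24 → Y
K(10)−U(20): -10≡16 → Q
W(22)−C(2): 20 → U
X(23)−J(9): 14 → O
N(13)−X(23): -10≡16 → Q
U(20)−U(20): 0 → A
Q(16)−C(2): 14 → O
B(1)−J(9): -8≡18 → S
O(14)−X(23): -9≡17 → R
U(20)−U(20): 0 → A

YQUOQAOSRA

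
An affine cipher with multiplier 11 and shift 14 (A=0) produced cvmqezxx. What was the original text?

The inverse of 11 mod 26 is 19, since 11·19=209≡1. Apply D(y)=19·(y−14) mod 26:
c(2): 19·(2−14)=-228≡6 → g
v(21): 19·(21−14)=133≡3 → d
m(12): 19·(12−14)=-38≡14 → o
q(16): 19·(16−14)=38≡12 → m
e(4): 19·(4−14)=-190≡18 → s
z(25): 19·(25−14)=209≡1 → b
x(23): 19·(23−14)=171≡15 → p
x(23): 19·(23−14)=171≡15 → p

gdomsbpp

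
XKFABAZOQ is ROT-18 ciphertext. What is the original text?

X(23): 23−18=5 → F
K(10): 10−18=-8≡18 → S
F(5): 5−18=-13≡13 → N
A(0): 0−18=-18≡8 → I
B(1): 1−18=-17≡9 → J
A(0): 0−18=-18≡8 → I
Z(25): 25−18=7 → H
O(14): 14−18=-4≡22 → W
Q(16): 16−18=-2≡24 → Y

FSNIJIHWY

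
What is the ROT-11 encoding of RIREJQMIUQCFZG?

R(17): 17+11=28≡2 → C
I(8): 8+11=19 → T
R(17): 17+11=28≡2 → C
E(4): 4+11=15 → P
J(9): 9+11=20 → U
Q(16): 16+11=27≡1 → B
M(12): 12+11=23 → X
I(8): 8+11=19 → T
U(20): 20+11=31≡5 → F
Q(16): 16+11=27≡1 → B
C(2): 2+11=13 → N
F(5): 5+11=16 → Q
Z(25): 25+11=36≡10 → K
G(6): 6+11=17 → R

CTCPUBXTFBNQKR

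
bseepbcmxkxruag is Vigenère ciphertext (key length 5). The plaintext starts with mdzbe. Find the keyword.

ppfdl

Subtract each crib letter from the matching ciphertext letter (mod 26):
b(1)−m(12)=-11≡15 → p
s(18)−d(3)=15 → p
e(4)−z(25)=-21≡5 → f
e(4)−b(1)=3 → d
p(15)−e(4)=11 → l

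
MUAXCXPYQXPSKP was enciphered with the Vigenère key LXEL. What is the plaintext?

BXWMRALNFALHZS

Repeat the key across the ciphertext: LXELLXELLXELLX
M(12)−L(11): 1 → B
U(20)−X(23): -3≡23 → X
A(0)−E(4): -4≡22 → W
X(23)−L(11): 12 → M
C(2)−L(11): -9≡17 → R
X(23)−X(23): 0 → A
P(15)−E(4): 11 → L
Y(24)−L(11): 13 → N
Q(16)−L(11): 5 → F
X(23)−X(23): 0 → A
P(15)−E(4): 11 → L
S(18)−L(11): 7 → H
K(10)−L(11): -1≡25 → Z
P(15)−X(23): -8≡18 → S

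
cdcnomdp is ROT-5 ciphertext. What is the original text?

xyxijhyk

c(2): 2−5=-3≡23 → x
d(3): 3−5=-2≡24 → y
c(2): 2−5=-3≡23 → x
n(13): 13−5=8 → i
o(14): 14−5=9 → j
m(12): 12−5=7 → h
d(3): 3−5=-2≡24 → y
p(15): 15−5=10 → k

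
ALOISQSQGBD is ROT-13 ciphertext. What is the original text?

NYBVFDFDTOQ

A(0): 0−13=-13≡13 → N
L(11): 11−13=-2≡24 → Y
O(14): 14−13=1 → B
I(8): 8−13=-5≡21 → V
S(18): 18−13=5 → F
Q(16): 16−13=3 → D
S(18): 18−13=5 → F
Q(16): 16−13=3 → D
G(6): 6−13=-7≡19 → T
B(1): 1−13=-12≡14 → O
D(3): 3−13=-10≡16 → Q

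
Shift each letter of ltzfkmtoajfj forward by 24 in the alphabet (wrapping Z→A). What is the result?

jrxdikrmyhdh

l(11): 11+24=35≡9 → j
t(19): 19+24=43≡17 → r
z(25): 25+24=49≡23 → x
f(5): 5+24=29≡3 → d
k(10): 10+24=34≡8 → i
m(12): 12+24=36≡10 → k
t(19): 19+24=43≡17 → r
o(14): 14+24=38≡12 → m
a(0): 0+24=24 → y
j(9): 9+24=33≡7 → h
f(5): 5+24=29≡3 → d
j(9): 9+24=33≡7 → h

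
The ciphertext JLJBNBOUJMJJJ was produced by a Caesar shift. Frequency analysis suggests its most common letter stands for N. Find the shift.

The most frequent ciphertext letter is J (appears 6 times).
J is position 9; N is position 13.
Shift = -4≡22.

22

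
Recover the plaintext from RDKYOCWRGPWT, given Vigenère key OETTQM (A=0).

Repeat the key across the ciphertext: OETTQMOETTQM
R(17)−O(14): 3 → D
D(3)−E(4): -1≡25 → Z
K(10)−T(19): -9≡17 → R
Y(24)−T(19): 5 → F
O(14)−Q(16): -2≡24 → Y
C(2)−M(12): -10≡16 → Q
W(22)−O(14): 8 → I
R(17)−E(4): 13 → N
G(6)−T(19): -13≡13 → N
P(15)−T(19): -4≡22 → W
W(22)−Q(16): 6 → G
T(19)−M(12): 7 → H

DZRFYQINNWGH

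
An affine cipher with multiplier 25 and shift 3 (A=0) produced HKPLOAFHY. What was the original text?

WTOSPDYWF

The inverse of 25 mod 26 is 25, since 25·25=625≡1. Apply D(y)=25·(y−3) mod 26:
H(7): 25·(7−3)=100≡22 → W
K(10): 25·(10−3)=175≡19 → T
P(15): 25·(15−3)=300≡14 → O
L(11): 25·(11−3)=200≡18 → S
O(14): 25·(14−3)=275≡15 → P
A(0): 25·(0−3)=-75≡3 → D
F(5): 25·(5−3)=50≡24 → Y
H(7): 25·(7−3)=100≡22 → W
Y(24): 25·(24−3)=525≡5 → F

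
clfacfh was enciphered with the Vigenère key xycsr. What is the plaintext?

Repeat the key across the ciphertext: xycsrxy
c(2)−x(23): -21≡5 → f
l(11)−y(24): -13≡13 → n
f(5)−c(2): 3 → d
a(0)−s(18): -18≡8 → i
c(2)−r(17): -15≡11 → l
f(5)−x(23): -18≡8 → i
h(7)−y(24): -17≡9 → j

fndilij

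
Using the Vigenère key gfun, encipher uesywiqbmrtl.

ajmlcnkoswny

Repeat the key across the message: gfungfungfun
u(20)+g(6): 26≡0 → a
e(4)+f(5): 9 → j
s(18)+u(20): 38≡12 → m
y(24)+n(13): 37≡11 → l
w(22)+g(6): 28≡2 → c
i(8)+f(5): 13 → n
q(16)+u(20): 36≡10 → k
b(1)+n(13): 14 → o
m(12)+g(6): 18 → s
r(17)+f(5): 22 → w
t(19)+u(20): 39≡13 → n
l(11)+n(13): 24 → y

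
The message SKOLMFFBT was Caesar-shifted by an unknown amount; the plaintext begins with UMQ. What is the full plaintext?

From the crib: S(18)−U(20)=-2≡24, so the shift is 24.
Subtract 24 from each ciphertext letter:
S(18): 18−24=-6≡20 → U
K(10): 10−24=-14≡12 → M
O(14): 14−24=-10≡16 → Q
L(11): 11−24=-13≡13 → N
M(12): 12−24=-12≡14 → O
F(5): 5−24=-19≡7 → H
F(5): 5−24=-19≡7 → H
B(1): 1−24=-23≡3 → D
T(19): 19−24=-5≡21 → V

UMQNOHHDV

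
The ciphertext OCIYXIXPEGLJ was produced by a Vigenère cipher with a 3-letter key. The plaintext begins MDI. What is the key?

CZA

Subtract each crib letter from the matching ciphertext letter (mod 26):
O(14)−M(12)=2 → C
C(2)−D(3)=-1≡25 → Z
I(8)−I(8)=0 → A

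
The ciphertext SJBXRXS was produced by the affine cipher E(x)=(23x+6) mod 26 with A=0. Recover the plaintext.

WZTDFDW

The inverse of 23 mod 26 is 17, since 23·17=391≡1. Apply D(y)=17·(y−6) mod 26:
S(18): 17·(18−6)=204≡22 → W
J(9): 17·(9−6)=51≡25 → Z
B(1): 17·(1−6)=-85≡19 → T
X(23): 17·(23−6)=289≡3 → D
R(17): 17·(17−6)=187≡5 → F
X(23): 17·(23−6)=289≡3 → D
S(18): 17·(18−6)=204≡22 → W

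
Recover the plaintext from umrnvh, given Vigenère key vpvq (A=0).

Repeat the key across the ciphertext: vpvqvp
u(20)−v(21): -1≡25 → z
m(12)−p(15): -3≡23 → x
r(17)−v(21): -4≡22 → w
n(13)−q(16): -3≡23 → x
v(21)−v(21): 0 → a
h(7)−p(15): -8≡18 → s

zxwxas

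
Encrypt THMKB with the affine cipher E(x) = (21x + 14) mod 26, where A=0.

T(19): 21·19+14=413≡23 → X
H(7): 21·7+14=161≡5 → F
M(12): 21·12+14=266≡6 → G
K(10): 21·10+14=224≡16 → Q
B(1): 21·1+14=35≡9 → J

XFGQJ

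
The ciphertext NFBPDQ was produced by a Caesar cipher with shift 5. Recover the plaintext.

IAWKYL

N(13): 13−5=8 → I
F(5): 5−5=0 → A
B(1): 1−5=-4≡22 → W
P(15): 15−5=10 → K
D(3): 3−5=-2≡24 → Y
Q(16): 16−5=11 → L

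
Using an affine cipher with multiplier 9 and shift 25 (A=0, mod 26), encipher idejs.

tajcf

i(8): 9·8+25=97≡19 → t
d(3): 9·3+25=52≡0 → a
e(4): 9·4+25=61≡9 → j
j(9): 9·9+25=106≡2 → c
s(18): 9·18+25=187≡5 → f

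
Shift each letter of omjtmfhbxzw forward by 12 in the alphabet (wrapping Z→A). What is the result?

o(14): 14+12=26≡0 → a
m(12): 12+12=24 → y
j(9): 9+12=21 → v
t(19): 19+12=31≡5 → f
m(12): 12+12=24 → y
f(5): 5+12=17 → r
h(7): 7+12=19 → t
b(1): 1+12=13 → n
x(23): 23+12=35≡9 → j
z(25): 25+12=37≡11 → l
w(22): 22+12=34≡8 → i

ayvfyrtnjli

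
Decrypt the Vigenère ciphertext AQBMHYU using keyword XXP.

Repeat the key across the ciphertext: XXPXXPX
A(0)−X(23): -23≡3 → D
Q(16)−X(23): -7≡19 → T
B(1)−P(15): -14≡12 → M
M(12)−X(23): -11≡15 → P
H(7)−X(23): -16≡10 → K
Y(24)−P(15): 9 → J
U(20)−X(23): -3≡23 → X

DTMPKJX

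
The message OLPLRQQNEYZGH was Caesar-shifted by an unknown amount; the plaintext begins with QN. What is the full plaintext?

QNRNTSSPGABIJ

From the crib: O(14)−Q(16)=-2≡24, so the shift is 24.
Subtract 24 from each ciphertext letter:
O(14): 14−24=-10≡16 → Q
L(11): 11−24=-13≡13 → N
P(15): 15−24=-9≡17 → R
L(11): 11−24=-13≡13 → N
R(17): 17−24=-7≡19 → T
Q(16): 16−24=-8≡18 → S
Q(16): 16−24=-8≡18 → S
N(13): 13−24=-11≡15 → P
E(4): 4−24=-20≡6 → G
Y(24): 24−24=0 → A
Z(25): 25−24=1 → B
G(6): 6−24=-18≡8 → I
H(7): 7−24=-17≡9 → J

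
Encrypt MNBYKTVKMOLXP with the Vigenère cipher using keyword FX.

Repeat the key across the message: FXFXFXFXFXFXF
M(12)+F(5): 17 → R
N(13)+X(23): 36≡10 → K
B(1)+F(5): 6 → G
Y(24)+X(23): 47≡21 → V
K(10)+F(5): 15 → P
T(19)+X(23): 42≡16 → Q
V(21)+F(5): 26≡0 → A
K(10)+X(23): 33≡7 → H
M(12)+F(5): 17 → R
O(14)+X(23): 37≡11 → L
L(11)+F(5): 16 → Q
X(23)+X(23): 46≡20 → U
P(15)+F(5): 20 → U

RKGVPQAHRLQUU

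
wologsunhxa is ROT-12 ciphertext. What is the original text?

w(22): 22−12=10 → k
o(14): 14−12=2 → c
l(11): 11−12=-1≡25 → z
o(14): 14−12=2 → c
g(6): 6−12=-6≡20 → u
s(18): 18−12=6 → g
u(20): 20−12=8 → i
n(13): 13−12=1 → b
h(7): 7−12=-5≡21 → v
x(23): 23−12=11 → l
a(0): 0−12=-12≡14 → o

kczcugibvlo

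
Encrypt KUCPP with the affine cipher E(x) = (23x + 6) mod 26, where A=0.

CYANN

K(10): 23·10+6=236≡2 → C
U(20): 23·20+6=466≡24 → Y
C(2): 23·2+6=52≡0 → A
P(15): 23·15+6=351≡13 → N
P(15): 23·15+6=351≡13 → N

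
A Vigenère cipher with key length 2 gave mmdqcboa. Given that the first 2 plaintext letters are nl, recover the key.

zb

Subtract each crib letter from the matching ciphertext letter (mod 26):
m(12)−n(13)=-1≡25 → z
m(12)−l(11)=1 → b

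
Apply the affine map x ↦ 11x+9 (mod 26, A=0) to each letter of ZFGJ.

YMXE

Z(25): 11·25+9=284≡24 → Y
F(5): 11·5+9=64≡12 → M
G(6): 11·6+9=75≡23 → X
J(9): 11·9+9=108≡4 → E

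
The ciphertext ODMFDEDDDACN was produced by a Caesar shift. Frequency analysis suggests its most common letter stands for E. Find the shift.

The most frequent ciphertext letter is D (appears 5 times).
D is position 3; E is position 4.
Shift = -1≡25.

25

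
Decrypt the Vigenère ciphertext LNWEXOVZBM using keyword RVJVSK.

Repeat the key across the ciphertext: RVJVSKRVJV
L(11)−R(17): -6≡20 → U
N(13)−V(21): -8≡18 → S
W(22)−J(9): 13 → N
E(4)−V(21): -17≡9 → J
X(23)−S(18): 5 → F
O(14)−K(10): 4 → E
V(21)−R(17): 4 → E
Z(25)−V(21): 4 → E
B(1)−J(9): -8≡18 → S
M(12)−V(21): -9≡17 → R

USNJFEEESR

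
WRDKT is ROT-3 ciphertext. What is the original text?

TOAHQ

W(22): 22−3=19 → T
R(17): 17−3=14 → O
D(3): 3−3=0 → A
K(10): 10−3=7 → H
T(19): 19−3=16 → Q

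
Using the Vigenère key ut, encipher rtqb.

lmku

Repeat the key across the message: utut
r(17)+u(20): 37≡11 → l
t(19)+t(19): 38≡12 → m
q(16)+u(20): 36≡10 → k
b(1)+t(19): 20 → u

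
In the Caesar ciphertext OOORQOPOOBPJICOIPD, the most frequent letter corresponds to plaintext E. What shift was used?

10

The most frequent ciphertext letter is O (appears 7 times).
O is position 14; E is position 4.
Shift = 10.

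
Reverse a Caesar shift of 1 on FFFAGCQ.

EEEZFBP

F(5): 5−1=4 → E
F(5): 5−1=4 → E
F(5): 5−1=4 → E
A(0): 0−1=-1≡25 → Z
G(6): 6−1=5 → F
C(2): 2−1=1 → B
Q(16): 16−1=15 → P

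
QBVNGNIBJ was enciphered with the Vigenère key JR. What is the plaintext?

HKMWXWZKA

Repeat the key across the ciphertext: JRJRJRJRJ
Q(16)−J(9): 7 → H
B(1)−R(17): -16≡10 → K
V(21)−J(9): 12 → M
N(13)−R(17): -4≡22 → W
G(6)−J(9): -3≡23 → X
N(13)−R(17): -4≡22 → W
I(8)−J(9): -1≡25 → Z
B(1)−R(17): -16≡10 → K
J(9)−J(9): 0 → A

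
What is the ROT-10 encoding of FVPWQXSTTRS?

F(5): 5+10=15 → P
V(21): 21+10=31≡5 → F
P(15): 15+10=25 → Z
W(22): 22+10=32≡6 → G
Q(16): 16+10=26≡0 → A
X(23): 23+10=33≡7 → H
S(18): 18+10=28≡2 → C
T(19): 19+10=29≡3 → D
T(19): 19+10=29≡3 → D
R(17): 17+10=27≡1 → B
S(18): 18+10=28≡2 → C

PFZGAHCDDBC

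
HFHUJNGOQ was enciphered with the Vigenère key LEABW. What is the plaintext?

Repeat the key across the ciphertext: LEABWLEAB
H(7)−L(11): -4≡22 → W
F(5)−E(4): 1 → B
H(7)−A(0): 7 → H
U(20)−B(1): 19 → T
J(9)−W(22): -13≡13 → N
N(13)−L(11): 2 → C
G(6)−E(4): 2 → C
O(14)−A(0): 14 → O
Q(16)−B(1): 15 → P

WBHTNCCOP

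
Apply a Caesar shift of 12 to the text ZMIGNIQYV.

LYUSZUCKH

Z(25): 25+12=37≡11 → L
M(12): 12+12=24 → Y
I(8): 8+12=20 → U
G(6): 6+12=18 → S
N(13): 13+12=25 → Z
I(8): 8+12=20 → U
Q(16): 16+12=28≡2 → C
Y(24): 24+12=36≡10 → K
V(21): 21+12=33≡7 → H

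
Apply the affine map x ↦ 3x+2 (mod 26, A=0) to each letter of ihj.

i(8): 3·8+2=26≡0 → a
h(7): 3·7+2=23 → x
j(9): 3·9+2=29≡3 → d

axd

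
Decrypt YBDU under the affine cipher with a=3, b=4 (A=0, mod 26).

The inverse of 3 mod 26 is 9, since 3·9=27≡1. Apply D(y)=9·(y−4) mod 26:
Y(24): 9·(24−4)=180≡24 → Y
B(1): 9·(1−4)=-27≡25 → Z
D(3): 9·(3−4)=-9≡17 → R
U(20): 9·(20−4)=144≡14 → O

YZRO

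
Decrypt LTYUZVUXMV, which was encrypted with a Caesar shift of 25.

MUZVAWVYNW

L(11): 11−25=-14≡12 → M
T(19): 19−25=-6≡20 → U
Y(24): 24−25=-1≡25 → Z
U(20): 20−25=-5≡21 → V
Z(25): 25−25=0 → A
V(21): 21−25=-4≡22 → W
U(20): 20−25=-5≡21 → V
X(23): 23−25=-2≡24 → Y
M(12): 12−25=-13≡13 → N
V(21): 21−25=-4≡22 → W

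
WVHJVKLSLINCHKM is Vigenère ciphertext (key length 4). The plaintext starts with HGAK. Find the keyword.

Subtract each crib letter from the matching ciphertext letter (mod 26):
W(22)−H(7)=15 → P
V(21)−G(6)=15 → P
H(7)−A(0)=7 → H
J(9)−K(10)=-1≡25 → Z

PPHZ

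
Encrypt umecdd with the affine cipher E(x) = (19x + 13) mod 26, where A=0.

u(20): 19·20+13=393≡3 → d
m(12): 19·12+13=241≡7 → h
e(4): 19·4+13=89≡11 → l
c(2): 19·2+13=51≡25 → z
d(3): 19·3+13=70≡18 → s
d(3): 19·3+13=70≡18 → s

dhlzss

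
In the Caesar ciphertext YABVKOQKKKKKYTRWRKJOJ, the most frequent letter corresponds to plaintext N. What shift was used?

23

The most frequent ciphertext letter is K (appears 7 times).
K is position 10; N is position 13.
Shift = -3≡23.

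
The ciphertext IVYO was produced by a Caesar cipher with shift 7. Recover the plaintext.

BORH

I(8): 8−7=1 → B
V(21): 21−7=14 → O
Y(24): 24−7=17 → R
O(14): 14−7=7 → H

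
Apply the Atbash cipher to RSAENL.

R(17) → I(8)
S(18) → H(7)
A(0) → Z(25)
E(4) → V(21)
N(13) → M(12)
L(11) → O(14)

IHZVMO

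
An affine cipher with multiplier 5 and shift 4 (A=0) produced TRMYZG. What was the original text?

DNMEZQ

The inverse of 5 mod 26 is 21, since 5·21=105≡1. Apply D(y)=21·(y−4) mod 26:
T(19): 21·(19−4)=315≡3 → D
R(17): 21·(17−4)=273≡13 → N
M(12): 21·(12−4)=168≡12 → M
Y(24): 21·(24−4)=420≡4 → E
Z(25): 21·(25−4)=441≡25 → Z
G(6): 21·(6−4)=42≡16 → Q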